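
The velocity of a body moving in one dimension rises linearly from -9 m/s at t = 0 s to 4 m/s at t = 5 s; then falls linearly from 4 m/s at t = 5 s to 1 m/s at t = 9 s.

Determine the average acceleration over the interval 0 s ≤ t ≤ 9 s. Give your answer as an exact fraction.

Average acceleration = Δv/Δt = (1 − -9)/(9 − 0) = 10/9 m/s².

10/9 m/s²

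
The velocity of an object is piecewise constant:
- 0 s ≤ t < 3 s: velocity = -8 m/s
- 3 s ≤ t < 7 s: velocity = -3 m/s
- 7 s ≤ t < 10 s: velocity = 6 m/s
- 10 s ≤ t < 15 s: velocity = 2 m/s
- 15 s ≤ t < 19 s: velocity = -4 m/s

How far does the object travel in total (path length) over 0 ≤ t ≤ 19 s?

Distance (not displacement) is the total path length: add the absolute areas under v-t.
0–3 s: |-8| × 3 = 24 m
3–7 s: |-3| × 4 = 12 m
7–10 s: |6| × 3 = 18 m
10–15 s: |2| × 5 = 10 m
15–19 s: |-4| × 4 = 16 m
Total distance = 80 m

80 m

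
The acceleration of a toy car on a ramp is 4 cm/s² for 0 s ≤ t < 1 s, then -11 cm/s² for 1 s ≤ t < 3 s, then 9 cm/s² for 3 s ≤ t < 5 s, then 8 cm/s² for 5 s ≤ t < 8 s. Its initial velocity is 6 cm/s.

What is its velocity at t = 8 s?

Δv equals the area under the a-t graph; then v = v₀ + Δv.
0–1 s: 4 × 1 = 4 cm/s
1–3 s: -11 × 2 = -22 cm/s
3–5 s: 9 × 2 = 18 cm/s
5–8 s: 8 × 3 = 24 cm/s
Δv = 24 cm/s, so v(8) = 6 + (24) = 30 cm/s.

30 cm/s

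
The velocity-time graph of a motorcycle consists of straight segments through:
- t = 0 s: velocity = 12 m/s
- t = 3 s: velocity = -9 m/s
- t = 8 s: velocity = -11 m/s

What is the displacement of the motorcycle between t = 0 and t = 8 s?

-45.5 m

Displacement is the signed area under the v-t curve.
0–3 s: ½(12 + -9)(3) = 4.5 m
3–8 s: ½(-9 + -11)(5) = -50 m
Net displacement = -45.5 m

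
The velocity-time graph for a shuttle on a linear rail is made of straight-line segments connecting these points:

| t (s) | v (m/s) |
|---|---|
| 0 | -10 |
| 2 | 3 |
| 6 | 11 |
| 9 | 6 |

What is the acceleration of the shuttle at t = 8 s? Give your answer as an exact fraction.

Acceleration is the slope of the v-t graph on 6–9 s: (6 − 11)/(9 − 6) = -5/3 m/s².

-5/3 m/s²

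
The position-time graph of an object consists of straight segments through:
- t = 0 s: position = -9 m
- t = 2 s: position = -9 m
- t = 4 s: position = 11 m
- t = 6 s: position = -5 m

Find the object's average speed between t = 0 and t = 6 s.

Average speed = (total path length)/(elapsed time); on a piecewise-linear x-t graph the path length is Σ|Δx|.
0–2 s: |Δx| = |-9 − -9| = 0 m
2–4 s: |Δx| = |11 − -9| = 20 m
4–6 s: |Δx| = |-5 − 11| = 16 m
Total path = 36 m; average speed = 36/6 = 6 m/s.

6 m/s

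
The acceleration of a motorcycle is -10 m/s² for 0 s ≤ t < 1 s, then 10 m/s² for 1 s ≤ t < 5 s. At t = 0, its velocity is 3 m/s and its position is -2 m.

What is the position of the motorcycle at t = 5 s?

On each constant-a segment, Δv = aΔt and Δx = v₀Δt + ½aΔt²; chain segment to segment.
0–1 s: v starts 3 m/s; Δx = 3·1 + ½·-10·1² = -2 m; v ends -7 m/s.
1–5 s: v starts -7 m/s; Δx = -7·4 + ½·10·4² = 52 m; v ends 33 m/s.
x(5) = -2 + Σ Δx = 48 m.

48 m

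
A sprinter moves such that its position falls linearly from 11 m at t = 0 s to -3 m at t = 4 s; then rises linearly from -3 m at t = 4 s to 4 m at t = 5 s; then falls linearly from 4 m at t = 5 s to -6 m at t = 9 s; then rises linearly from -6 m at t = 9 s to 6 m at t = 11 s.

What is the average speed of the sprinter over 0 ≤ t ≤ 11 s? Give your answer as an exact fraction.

43/11 m/s

Average speed = (total path length)/(elapsed time); on a piecewise-linear x-t graph the path length is Σ|Δx|.
0–4 s: |Δx| = |-3 − 11| = 14 m
4–5 s: |Δx| = |4 − -3| = 7 m
5–9 s: |Δx| = |-6 − 4| = 10 m
9–11 s: |Δx| = |6 − -6| = 12 m
Total path = 43 m; average speed = 43/11 = 43/11 m/s.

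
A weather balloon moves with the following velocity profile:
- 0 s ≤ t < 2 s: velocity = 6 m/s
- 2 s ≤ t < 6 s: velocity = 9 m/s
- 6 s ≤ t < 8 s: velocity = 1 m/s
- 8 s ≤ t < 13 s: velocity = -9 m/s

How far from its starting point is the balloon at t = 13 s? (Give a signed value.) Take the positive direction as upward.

Displacement is the signed area under the v-t curve.
0–2 s: 6 × 2 = 12 m
2–6 s: 9 × 4 = 36 m
6–8 s: 1 × 2 = 2 m
8–13 s: -9 × 5 = -45 m
Net displacement = 5 m

5 m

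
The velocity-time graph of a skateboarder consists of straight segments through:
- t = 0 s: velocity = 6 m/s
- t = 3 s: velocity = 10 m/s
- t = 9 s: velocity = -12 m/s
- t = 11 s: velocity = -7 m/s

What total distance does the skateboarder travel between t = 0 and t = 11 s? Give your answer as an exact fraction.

839/11 m

Total distance travelled is ∫|v| dt — sum the magnitudes of each area piece.
0–3 s: |½(6 + 10)(3)| = 24 m
3–9 s: v = 0 at t = 63/11 s; triangle areas 150/11 + 216/11 = 366/11 m
9–11 s: |½(-12 + -7)(2)| = 19 m
Total distance = 839/11 m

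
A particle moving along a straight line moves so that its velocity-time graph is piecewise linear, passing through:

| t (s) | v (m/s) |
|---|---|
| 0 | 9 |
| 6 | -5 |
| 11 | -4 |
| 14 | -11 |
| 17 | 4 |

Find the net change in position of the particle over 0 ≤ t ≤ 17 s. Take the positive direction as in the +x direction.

-43.5 m

Net displacement equals the area under the velocity-time graph (areas below the axis count negative).
0–6 s: ½(9 + -5)(6) = 12 m
6–11 s: ½(-5 + -4)(5) = -22.5 m
11–14 s: ½(-4 + -11)(3) = -22.5 m
14–17 s: ½(-11 + 4)(3) = -10.5 m
Net displacement = -43.5 m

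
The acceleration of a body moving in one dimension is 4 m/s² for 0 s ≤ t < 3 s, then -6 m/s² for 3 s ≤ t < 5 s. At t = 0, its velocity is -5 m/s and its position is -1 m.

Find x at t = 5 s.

4 m

On each constant-a segment, Δv = aΔt and Δx = v₀Δt + ½aΔt²; chain segment to segment.
0–3 s: v starts -5 m/s; Δx = -5·3 + ½·4·3² = 3 m; v ends 7 m/s.
3–5 s: v starts 7 m/s; Δx = 7·2 + ½·-6·2² = 2 m; v ends -5 m/s.
x(5) = -1 + Σ Δx = 4 m.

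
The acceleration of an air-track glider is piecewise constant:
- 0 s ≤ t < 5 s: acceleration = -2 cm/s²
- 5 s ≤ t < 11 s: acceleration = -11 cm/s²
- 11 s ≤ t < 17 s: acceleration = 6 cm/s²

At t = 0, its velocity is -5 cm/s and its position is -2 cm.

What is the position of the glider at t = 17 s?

On each constant-a segment, Δv = aΔt and Δx = v₀Δt + ½aΔt²; chain segment to segment.
0–5 s: v starts -5 cm/s; Δx = -5·5 + ½·-2·5² = -50 cm; v ends -15 cm/s.
5–11 s: v starts -15 cm/s; Δx = -15·6 + ½·-11·6² = -288 cm; v ends -81 cm/s.
11–17 s: v starts -81 cm/s; Δx = -81·6 + ½·6·6² = -378 cm; v ends -45 cm/s.
x(17) = -2 + Σ Δx = -718 cm.

-718 cm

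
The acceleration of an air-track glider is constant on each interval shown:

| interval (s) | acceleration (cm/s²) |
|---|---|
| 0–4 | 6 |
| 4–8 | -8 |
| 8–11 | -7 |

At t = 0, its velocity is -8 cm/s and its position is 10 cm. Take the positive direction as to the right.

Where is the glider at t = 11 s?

-53.5 cm

On each constant-a segment, Δv = aΔt and Δx = v₀Δt + ½aΔt²; chain segment to segment.
0–4 s: v starts -8 cm/s; Δx = -8·4 + ½·6·4² = 16 cm; v ends 16 cm/s.
4–8 s: v starts 16 cm/s; Δx = 16·4 + ½·-8·4² = 0 cm; v ends -16 cm/s.
8–11 s: v starts -16 cm/s; Δx = -16·3 + ½·-7·3² = -79.5 cm; v ends -37 cm/s.
x(11) = 10 + Σ Δx = -53.5 cm.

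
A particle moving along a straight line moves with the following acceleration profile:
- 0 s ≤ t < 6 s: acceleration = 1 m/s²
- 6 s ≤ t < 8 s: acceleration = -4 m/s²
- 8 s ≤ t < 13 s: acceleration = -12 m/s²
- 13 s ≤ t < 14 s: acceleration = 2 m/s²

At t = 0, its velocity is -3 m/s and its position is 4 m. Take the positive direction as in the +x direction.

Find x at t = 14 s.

On each constant-a segment, Δv = aΔt and Δx = v₀Δt + ½aΔt²; chain segment to segment.
0–6 s: v starts -3 m/s; Δx = -3·6 + ½·1·6² = 0 m; v ends 3 m/s.
6–8 s: v starts 3 m/s; Δx = 3·2 + ½·-4·2² = -2 m; v ends -5 m/s.
8–13 s: v starts -5 m/s; Δx = -5·5 + ½·-12·5² = -175 m; v ends -65 m/s.
13–14 s: v starts -65 m/s; Δx = -65·1 + ½·2·1² = -64 m; v ends -63 m/s.
x(14) = 4 + Σ Δx = -237 m.

-237 m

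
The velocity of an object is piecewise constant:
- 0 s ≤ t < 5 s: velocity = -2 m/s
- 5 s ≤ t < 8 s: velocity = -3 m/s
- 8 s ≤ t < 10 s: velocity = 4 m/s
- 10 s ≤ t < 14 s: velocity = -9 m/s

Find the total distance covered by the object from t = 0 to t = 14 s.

63 m

Total distance travelled is ∫|v| dt — sum the magnitudes of each area piece.
0–5 s: |-2| × 5 = 10 m
5–8 s: |-3| × 3 = 9 m
8–10 s: |4| × 2 = 8 m
10–14 s: |-9| × 4 = 36 m
Total distance = 63 m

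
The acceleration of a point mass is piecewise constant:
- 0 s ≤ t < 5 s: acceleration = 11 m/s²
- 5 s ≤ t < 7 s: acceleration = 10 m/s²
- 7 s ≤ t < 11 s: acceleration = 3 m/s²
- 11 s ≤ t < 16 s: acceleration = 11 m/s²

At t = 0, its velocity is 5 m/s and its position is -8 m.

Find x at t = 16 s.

1236 m

On each constant-a segment, Δv = aΔt and Δx = v₀Δt + ½aΔt²; chain segment to segment.
0–5 s: v starts 5 m/s; Δx = 5·5 + ½·11·5² = 162.5 m; v ends 60 m/s.
5–7 s: v starts 60 m/s; Δx = 60·2 + ½·10·2² = 140 m; v ends 80 m/s.
7–11 s: v starts 80 m/s; Δx = 80·4 + ½·3·4² = 344 m; v ends 92 m/s.
11–16 s: v starts 92 m/s; Δx = 92·5 + ½·11·5² = 597.5 m; v ends 147 m/s.
x(16) = -8 + Σ Δx = 1236 m.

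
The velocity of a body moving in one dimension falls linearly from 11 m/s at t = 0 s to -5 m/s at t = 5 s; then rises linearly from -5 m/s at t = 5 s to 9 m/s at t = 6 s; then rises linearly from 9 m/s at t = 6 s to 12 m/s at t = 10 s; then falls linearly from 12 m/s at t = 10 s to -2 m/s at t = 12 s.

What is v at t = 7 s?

On 6–10 s the graph is linear from 9 to 12 m/s: v(7) = 9 + (12 − 9)·(7 − 6)/(10 − 6) = 9.75 m/s.

9.75 m/s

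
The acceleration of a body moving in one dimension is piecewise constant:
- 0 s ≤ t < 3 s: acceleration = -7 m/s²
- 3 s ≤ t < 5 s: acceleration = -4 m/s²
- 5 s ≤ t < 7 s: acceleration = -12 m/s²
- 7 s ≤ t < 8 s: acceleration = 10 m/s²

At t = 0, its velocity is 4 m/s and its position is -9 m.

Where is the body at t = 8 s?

On each constant-a segment, Δv = aΔt and Δx = v₀Δt + ½aΔt²; chain segment to segment.
0–3 s: v starts 4 m/s; Δx = 4·3 + ½·-7·3² = -19.5 m; v ends -17 m/s.
3–5 s: v starts -17 m/s; Δx = -17·2 + ½·-4·2² = -42 m; v ends -25 m/s.
5–7 s: v starts -25 m/s; Δx = -25·2 + ½·-12·2² = -74 m; v ends -49 m/s.
7–8 s: v starts -49 m/s; Δx = -49·1 + ½·10·1² = -44 m; v ends -39 m/s.
x(8) = -9 + Σ Δx = -188.5 m.

-188.5 m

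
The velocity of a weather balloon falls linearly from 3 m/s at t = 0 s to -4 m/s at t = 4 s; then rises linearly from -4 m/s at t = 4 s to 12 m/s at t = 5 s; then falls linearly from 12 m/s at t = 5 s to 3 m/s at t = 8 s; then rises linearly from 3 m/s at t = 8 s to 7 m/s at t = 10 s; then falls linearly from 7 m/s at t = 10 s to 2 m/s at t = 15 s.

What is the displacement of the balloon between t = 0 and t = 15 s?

57 m

Displacement is the signed area under the v-t curve.
0–4 s: ½(3 + -4)(4) = -2 m
4–5 s: ½(-4 + 12)(1) = 4 m
5–8 s: ½(12 + 3)(3) = 22.5 m
8–10 s: ½(3 + 7)(2) = 10 m
10–15 s: ½(7 + 2)(5) = 22.5 m
Net displacement = 57 m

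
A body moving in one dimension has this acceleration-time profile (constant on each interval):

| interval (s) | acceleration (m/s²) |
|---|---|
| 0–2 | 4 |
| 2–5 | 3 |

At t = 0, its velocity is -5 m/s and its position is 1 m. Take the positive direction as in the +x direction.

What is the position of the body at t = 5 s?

On each constant-a segment, Δv = aΔt and Δx = v₀Δt + ½aΔt²; chain segment to segment.
0–2 s: v starts -5 m/s; Δx = -5·2 + ½·4·2² = -2 m; v ends 3 m/s.
2–5 s: v starts 3 m/s; Δx = 3·3 + ½·3·3² = 22.5 m; v ends 12 m/s.
x(5) = 1 + Σ Δx = 21.5 m.

21.5 m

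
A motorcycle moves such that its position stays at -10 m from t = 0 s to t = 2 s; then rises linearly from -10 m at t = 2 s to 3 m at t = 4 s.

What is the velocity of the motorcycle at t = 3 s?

6.5 m/s

Velocity is the slope of the x-t graph on 2–4 s: (3 − -10)/(4 − 2) = 6.5 m/s.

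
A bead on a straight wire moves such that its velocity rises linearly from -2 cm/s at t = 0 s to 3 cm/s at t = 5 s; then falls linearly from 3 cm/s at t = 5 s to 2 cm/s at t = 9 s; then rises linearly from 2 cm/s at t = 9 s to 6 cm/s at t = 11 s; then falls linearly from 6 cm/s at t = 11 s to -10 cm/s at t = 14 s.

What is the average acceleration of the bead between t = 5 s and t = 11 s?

0.5 cm/s²

Average acceleration = Δv/Δt = (6 − 3)/(11 − 5) = 0.5 cm/s².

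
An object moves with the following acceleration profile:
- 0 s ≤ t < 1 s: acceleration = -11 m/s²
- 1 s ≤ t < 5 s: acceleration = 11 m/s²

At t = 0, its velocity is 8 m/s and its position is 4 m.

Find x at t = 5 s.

On each constant-a segment, Δv = aΔt and Δx = v₀Δt + ½aΔt²; chain segment to segment.
0–1 s: v starts 8 m/s; Δx = 8·1 + ½·-11·1² = 2.5 m; v ends -3 m/s.
1–5 s: v starts -3 m/s; Δx = -3·4 + ½·11·4² = 76 m; v ends 41 m/s.
x(5) = 4 + Σ Δx = 82.5 m.

82.5 m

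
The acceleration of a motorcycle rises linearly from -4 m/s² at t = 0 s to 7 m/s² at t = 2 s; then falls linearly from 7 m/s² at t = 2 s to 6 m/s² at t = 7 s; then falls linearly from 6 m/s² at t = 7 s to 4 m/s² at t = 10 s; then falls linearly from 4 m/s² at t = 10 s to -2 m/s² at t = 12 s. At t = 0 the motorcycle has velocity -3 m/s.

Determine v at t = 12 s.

Δv equals the area under the a-t graph; then v = v₀ + Δv.
0–2 s: ½(-4 + 7)(2) = 3 m/s
2–7 s: ½(7 + 6)(5) = 32.5 m/s
7–10 s: ½(6 + 4)(3) = 15 m/s
10–12 s: ½(4 + -2)(2) = 2 m/s
Δv = 52.5 m/s, so v(12) = -3 + (52.5) = 49.5 m/s.

49.5 m/s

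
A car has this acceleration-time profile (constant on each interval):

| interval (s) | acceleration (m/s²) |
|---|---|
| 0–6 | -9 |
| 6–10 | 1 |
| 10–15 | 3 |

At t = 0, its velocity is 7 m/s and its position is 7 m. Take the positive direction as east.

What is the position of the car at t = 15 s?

On each constant-a segment, Δv = aΔt and Δx = v₀Δt + ½aΔt²; chain segment to segment.
0–6 s: v starts 7 m/s; Δx = 7·6 + ½·-9·6² = -120 m; v ends -47 m/s.
6–10 s: v starts -47 m/s; Δx = -47·4 + ½·1·4² = -180 m; v ends -43 m/s.
10–15 s: v starts -43 m/s; Δx = -43·5 + ½·3·5² = -177.5 m; v ends -28 m/s.
x(15) = 7 + Σ Δx = -470.5 m.

-470.5 m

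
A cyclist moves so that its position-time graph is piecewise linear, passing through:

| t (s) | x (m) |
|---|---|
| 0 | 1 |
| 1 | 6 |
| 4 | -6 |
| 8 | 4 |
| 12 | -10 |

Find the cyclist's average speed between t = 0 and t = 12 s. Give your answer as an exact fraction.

41/12 m/s

Average speed = (total path length)/(elapsed time); on a piecewise-linear x-t graph the path length is Σ|Δx|.
0–1 s: |Δx| = |6 − 1| = 5 m
1–4 s: |Δx| = |-6 − 6| = 12 m
4–8 s: |Δx| = |4 − -6| = 10 m
8–12 s: |Δx| = |-10 − 4| = 14 m
Total path = 41 m; average speed = 41/12 = 41/12 m/s.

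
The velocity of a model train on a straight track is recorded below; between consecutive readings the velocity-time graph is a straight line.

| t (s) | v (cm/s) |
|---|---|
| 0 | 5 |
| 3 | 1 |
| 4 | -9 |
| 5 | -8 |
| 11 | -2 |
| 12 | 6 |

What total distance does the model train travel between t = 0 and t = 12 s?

Distance (not displacement) is the total path length: add the absolute areas under v-t.
0–3 s: |½(5 + 1)(3)| = 9 cm
3–4 s: v = 0 at t = 3.1 s; triangle areas 0.05 + 4.05 = 4.1 cm
4–5 s: |½(-9 + -8)(1)| = 8.5 cm
5–11 s: |½(-8 + -2)(6)| = 30 cm
11–12 s: v = 0 at t = 11.25 s; triangle areas 0.25 + 2.25 = 2.5 cm
Total distance = 54.1 cm

54.1 cm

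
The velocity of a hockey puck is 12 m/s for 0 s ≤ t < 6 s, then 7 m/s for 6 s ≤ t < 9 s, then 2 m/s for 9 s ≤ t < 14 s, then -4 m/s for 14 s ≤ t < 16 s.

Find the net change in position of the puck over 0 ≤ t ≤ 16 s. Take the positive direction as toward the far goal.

Net displacement equals the area under the velocity-time graph (areas below the axis count negative).
0–6 s: 12 × 6 = 72 m
6–9 s: 7 × 3 = 21 m
9–14 s: 2 × 5 = 10 m
14–16 s: -4 × 2 = -8 m
Net displacement = 95 m

95 m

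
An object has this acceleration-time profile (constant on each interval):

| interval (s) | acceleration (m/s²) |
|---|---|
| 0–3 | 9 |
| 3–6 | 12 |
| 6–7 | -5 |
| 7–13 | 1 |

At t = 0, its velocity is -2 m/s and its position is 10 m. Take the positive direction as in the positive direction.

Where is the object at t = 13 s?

On each constant-a segment, Δv = aΔt and Δx = v₀Δt + ½aΔt²; chain segment to segment.
0–3 s: v starts -2 m/s; Δx = -2·3 + ½·9·3² = 34.5 m; v ends 25 m/s.
3–6 s: v starts 25 m/s; Δx = 25·3 + ½·12·3² = 129 m; v ends 61 m/s.
6–7 s: v starts 61 m/s; Δx = 61·1 + ½·-5·1² = 58.5 m; v ends 56 m/s.
7–13 s: v starts 56 m/s; Δx = 56·6 + ½·1·6² = 354 m; v ends 62 m/s.
x(13) = 10 + Σ Δx = 586 m.

586 m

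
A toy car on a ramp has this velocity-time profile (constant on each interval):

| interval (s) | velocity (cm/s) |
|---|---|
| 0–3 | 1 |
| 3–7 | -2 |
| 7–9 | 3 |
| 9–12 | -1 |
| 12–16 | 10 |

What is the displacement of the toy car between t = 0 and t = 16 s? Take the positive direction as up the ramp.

Net displacement equals the area under the velocity-time graph (areas below the axis count negative).
0–3 s: 1 × 3 = 3 cm
3–7 s: -2 × 4 = -8 cm
7–9 s: 3 × 2 = 6 cm
9–12 s: -1 × 3 = -3 cm
12–16 s: 10 × 4 = 40 cm
Net displacement = 38 cm

38 cm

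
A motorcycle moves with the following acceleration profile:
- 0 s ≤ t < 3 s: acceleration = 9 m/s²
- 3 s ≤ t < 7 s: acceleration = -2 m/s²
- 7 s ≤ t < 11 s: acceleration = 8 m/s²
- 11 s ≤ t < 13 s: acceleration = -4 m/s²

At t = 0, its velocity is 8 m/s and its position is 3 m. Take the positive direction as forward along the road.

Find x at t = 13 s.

On each constant-a segment, Δv = aΔt and Δx = v₀Δt + ½aΔt²; chain segment to segment.
0–3 s: v starts 8 m/s; Δx = 8·3 + ½·9·3² = 64.5 m; v ends 35 m/s.
3–7 s: v starts 35 m/s; Δx = 35·4 + ½·-2·4² = 124 m; v ends 27 m/s.
7–11 s: v starts 27 m/s; Δx = 27·4 + ½·8·4² = 172 m; v ends 59 m/s.
11–13 s: v starts 59 m/s; Δx = 59·2 + ½·-4·2² = 110 m; v ends 51 m/s.
x(13) = 3 + Σ Δx = 473.5 m.

473.5 m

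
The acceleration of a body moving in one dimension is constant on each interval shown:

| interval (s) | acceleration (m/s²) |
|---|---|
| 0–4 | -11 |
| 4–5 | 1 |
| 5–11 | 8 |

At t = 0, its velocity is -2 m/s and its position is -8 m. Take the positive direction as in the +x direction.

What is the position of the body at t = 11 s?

On each constant-a segment, Δv = aΔt and Δx = v₀Δt + ½aΔt²; chain segment to segment.
0–4 s: v starts -2 m/s; Δx = -2·4 + ½·-11·4² = -96 m; v ends -46 m/s.
4–5 s: v starts -46 m/s; Δx = -46·1 + ½·1·1² = -45.5 m; v ends -45 m/s.
5–11 s: v starts -45 m/s; Δx = -45·6 + ½·8·6² = -126 m; v ends 3 m/s.
x(11) = -8 + Σ Δx = -275.5 m.

-275.5 m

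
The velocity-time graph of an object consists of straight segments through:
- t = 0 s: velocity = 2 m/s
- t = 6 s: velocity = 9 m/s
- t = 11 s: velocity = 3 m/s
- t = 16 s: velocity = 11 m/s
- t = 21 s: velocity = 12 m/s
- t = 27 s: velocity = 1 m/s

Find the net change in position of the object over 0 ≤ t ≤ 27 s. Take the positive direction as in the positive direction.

194.5 m

Displacement is the signed area under the v-t curve.
0–6 s: ½(2 + 9)(6) = 33 m
6–11 s: ½(9 + 3)(5) = 30 m
11–16 s: ½(3 + 11)(5) = 35 m
16–21 s: ½(11 + 12)(5) = 57.5 m
21–27 s: ½(12 + 1)(6) = 39 m
Net displacement = 194.5 m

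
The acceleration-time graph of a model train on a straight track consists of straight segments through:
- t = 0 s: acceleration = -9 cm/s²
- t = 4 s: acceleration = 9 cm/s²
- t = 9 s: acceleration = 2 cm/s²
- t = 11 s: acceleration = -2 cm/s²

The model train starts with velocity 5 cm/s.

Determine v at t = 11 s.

32.5 cm/s

Δv equals the area under the a-t graph; then v = v₀ + Δv.
0–4 s: ½(-9 + 9)(4) = 0 cm/s
4–9 s: ½(9 + 2)(5) = 27.5 cm/s
9–11 s: ½(2 + -2)(2) = 0 cm/s
Δv = 27.5 cm/s, so v(11) = 5 + (27.5) = 32.5 cm/s.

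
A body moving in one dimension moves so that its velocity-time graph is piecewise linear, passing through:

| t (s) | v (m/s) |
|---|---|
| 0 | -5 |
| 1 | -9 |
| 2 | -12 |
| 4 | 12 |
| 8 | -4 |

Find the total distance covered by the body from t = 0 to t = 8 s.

49.5 m

Distance (not displacement) is the total path length: add the absolute areas under v-t.
0–1 s: |½(-5 + -9)(1)| = 7 m
1–2 s: |½(-9 + -12)(1)| = 10.5 m
2–4 s: v = 0 at t = 3 s; triangle areas 6 + 6 = 12 m
4–8 s: v = 0 at t = 7 s; triangle areas 18 + 2 = 20 m
Total distance = 49.5 m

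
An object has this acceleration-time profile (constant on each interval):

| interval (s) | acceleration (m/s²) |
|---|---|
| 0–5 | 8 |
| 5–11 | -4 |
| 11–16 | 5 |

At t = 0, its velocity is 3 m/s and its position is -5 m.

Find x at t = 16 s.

453.5 m

On each constant-a segment, Δv = aΔt and Δx = v₀Δt + ½aΔt²; chain segment to segment.
0–5 s: v starts 3 m/s; Δx = 3·5 + ½·8·5² = 115 m; v ends 43 m/s.
5–11 s: v starts 43 m/s; Δx = 43·6 + ½·-4·6² = 186 m; v ends 19 m/s.
11–16 s: v starts 19 m/s; Δx = 19·5 + ½·5·5² = 157.5 m; v ends 44 m/s.
x(16) = -5 + Σ Δx = 453.5 m.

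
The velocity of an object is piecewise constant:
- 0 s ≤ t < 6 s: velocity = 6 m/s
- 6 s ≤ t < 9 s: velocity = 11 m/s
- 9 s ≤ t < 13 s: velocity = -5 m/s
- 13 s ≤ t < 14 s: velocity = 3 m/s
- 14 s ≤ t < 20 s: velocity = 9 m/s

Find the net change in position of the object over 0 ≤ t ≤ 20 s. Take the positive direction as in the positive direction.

106 m

Net displacement equals the area under the velocity-time graph (areas below the axis count negative).
0–6 s: 6 × 6 = 36 m
6–9 s: 11 × 3 = 33 m
9–13 s: -5 × 4 = -20 m
13–14 s: 3 × 1 = 3 m
14–20 s: 9 × 6 = 54 m
Net displacement = 106 m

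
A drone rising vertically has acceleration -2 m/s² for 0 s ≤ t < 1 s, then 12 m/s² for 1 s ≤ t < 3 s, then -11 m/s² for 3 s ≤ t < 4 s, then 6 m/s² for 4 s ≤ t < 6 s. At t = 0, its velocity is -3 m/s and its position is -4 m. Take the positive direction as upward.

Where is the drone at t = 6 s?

47.5 m

On each constant-a segment, Δv = aΔt and Δx = v₀Δt + ½aΔt²; chain segment to segment.
0–1 s: v starts -3 m/s; Δx = -3·1 + ½·-2·1² = -4 m; v ends -5 m/s.
1–3 s: v starts -5 m/s; Δx = -5·2 + ½·12·2² = 14 m; v ends 19 m/s.
3–4 s: v starts 19 m/s; Δx = 19·1 + ½·-11·1² = 13.5 m; v ends 8 m/s.
4–6 s: v starts 8 m/s; Δx = 8·2 + ½·6·2² = 28 m; v ends 20 m/s.
x(6) = -4 + Σ Δx = 47.5 m.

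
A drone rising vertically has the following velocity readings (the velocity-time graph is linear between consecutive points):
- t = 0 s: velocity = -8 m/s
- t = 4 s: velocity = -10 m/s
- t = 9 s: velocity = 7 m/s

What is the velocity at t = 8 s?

On 4–9 s the graph is linear from -10 to 7 m/s: v(8) = -10 + (7 − -10)·(8 − 4)/(9 − 4) = 3.6 m/s.

3.6 m/s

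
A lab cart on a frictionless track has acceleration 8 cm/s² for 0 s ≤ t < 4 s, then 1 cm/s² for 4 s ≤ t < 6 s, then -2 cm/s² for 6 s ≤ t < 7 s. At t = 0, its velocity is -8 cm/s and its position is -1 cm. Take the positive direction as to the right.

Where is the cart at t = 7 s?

On each constant-a segment, Δv = aΔt and Δx = v₀Δt + ½aΔt²; chain segment to segment.
0–4 s: v starts -8 cm/s; Δx = -8·4 + ½·8·4² = 32 cm; v ends 24 cm/s.
4–6 s: v starts 24 cm/s; Δx = 24·2 + ½·1·2² = 50 cm; v ends 26 cm/s.
6–7 s: v starts 26 cm/s; Δx = 26·1 + ½·-2·1² = 25 cm; v ends 24 cm/s.
x(7) = -1 + Σ Δx = 106 cm.

106 cm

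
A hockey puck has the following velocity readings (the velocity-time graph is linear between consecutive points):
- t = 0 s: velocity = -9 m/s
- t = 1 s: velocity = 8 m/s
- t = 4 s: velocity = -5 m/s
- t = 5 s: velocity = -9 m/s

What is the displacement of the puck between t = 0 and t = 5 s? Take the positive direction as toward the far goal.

-3 m

Displacement is the signed area under the v-t curve.
0–1 s: ½(-9 + 8)(1) = -0.5 m
1–4 s: ½(8 + -5)(3) = 4.5 m
4–5 s: ½(-5 + -9)(1) = -7 m
Net displacement = -3 m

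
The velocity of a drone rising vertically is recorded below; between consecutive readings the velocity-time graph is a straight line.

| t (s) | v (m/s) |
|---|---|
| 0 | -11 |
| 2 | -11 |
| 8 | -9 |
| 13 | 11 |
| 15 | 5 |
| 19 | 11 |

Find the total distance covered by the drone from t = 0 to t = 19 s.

Total distance travelled is ∫|v| dt — sum the magnitudes of each area piece.
0–2 s: |-11| × 2 = 22 m
2–8 s: |½(-11 + -9)(6)| = 60 m
8–13 s: v = 0 at t = 10.25 s; triangle areas 10.125 + 15.125 = 25.25 m
13–15 s: |½(11 + 5)(2)| = 16 m
15–19 s: |½(5 + 11)(4)| = 32 m
Total distance = 155.25 m

155.25 m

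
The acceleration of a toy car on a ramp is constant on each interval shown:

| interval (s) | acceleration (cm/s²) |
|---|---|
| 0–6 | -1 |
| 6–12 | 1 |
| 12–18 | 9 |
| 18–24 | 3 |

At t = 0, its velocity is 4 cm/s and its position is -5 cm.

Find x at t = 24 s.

595 cm

On each constant-a segment, Δv = aΔt and Δx = v₀Δt + ½aΔt²; chain segment to segment.
0–6 s: v starts 4 cm/s; Δx = 4·6 + ½·-1·6² = 6 cm; v ends -2 cm/s.
6–12 s: v starts -2 cm/s; Δx = -2·6 + ½·1·6² = 6 cm; v ends 4 cm/s.
12–18 s: v starts 4 cm/s; Δx = 4·6 + ½·9·6² = 186 cm; v ends 58 cm/s.
18–24 s: v starts 58 cm/s; Δx = 58·6 + ½·3·6² = 402 cm; v ends 76 cm/s.
x(24) = -5 + Σ Δx = 595 cm.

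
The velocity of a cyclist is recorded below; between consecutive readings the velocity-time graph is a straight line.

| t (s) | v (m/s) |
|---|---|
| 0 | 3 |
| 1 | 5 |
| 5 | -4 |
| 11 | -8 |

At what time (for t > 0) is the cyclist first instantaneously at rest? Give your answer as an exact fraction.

v changes sign on 1–5 s (from 5 to -4); the graph is linear there, so v = 0 at t = 1 + (-5)·(5 − 1)/(-4 − 5) = 29/9 s.

t = 29/9 s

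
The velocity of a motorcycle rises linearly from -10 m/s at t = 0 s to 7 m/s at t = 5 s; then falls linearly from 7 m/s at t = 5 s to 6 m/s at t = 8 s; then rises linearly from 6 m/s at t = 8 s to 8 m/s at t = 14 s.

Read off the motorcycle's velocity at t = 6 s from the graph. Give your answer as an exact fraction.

On 5–8 s the graph is linear from 7 to 6 m/s: v(6) = 7 + (6 − 7)·(6 − 5)/(8 − 5) = 20/3 m/s.

20/3 m/s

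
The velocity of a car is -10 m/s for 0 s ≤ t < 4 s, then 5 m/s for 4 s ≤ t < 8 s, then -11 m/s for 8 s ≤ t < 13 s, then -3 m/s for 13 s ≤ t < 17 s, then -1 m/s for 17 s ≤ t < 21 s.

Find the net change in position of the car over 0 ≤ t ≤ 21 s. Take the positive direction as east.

-91 m

Displacement is the signed area under the v-t curve.
0–4 s: -10 × 4 = -40 m
4–8 s: 5 × 4 = 20 m
8–13 s: -11 × 5 = -55 m
13–17 s: -3 × 4 = -12 m
17–21 s: -1 × 4 = -4 m
Net displacement = -91 m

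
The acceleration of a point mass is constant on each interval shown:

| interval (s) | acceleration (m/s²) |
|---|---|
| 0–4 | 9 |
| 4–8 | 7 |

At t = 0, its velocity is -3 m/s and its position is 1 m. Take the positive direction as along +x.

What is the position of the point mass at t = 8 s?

249 m

On each constant-a segment, Δv = aΔt and Δx = v₀Δt + ½aΔt²; chain segment to segment.
0–4 s: v starts -3 m/s; Δx = -3·4 + ½·9·4² = 60 m; v ends 33 m/s.
4–8 s: v starts 33 m/s; Δx = 33·4 + ½·7·4² = 188 m; v ends 61 m/s.
x(8) = 1 + Σ Δx = 249 m.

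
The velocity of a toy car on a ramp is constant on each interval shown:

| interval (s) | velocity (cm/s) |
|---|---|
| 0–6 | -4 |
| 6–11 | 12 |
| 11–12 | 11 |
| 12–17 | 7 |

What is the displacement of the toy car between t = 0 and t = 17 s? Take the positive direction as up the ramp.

82 cm

Net displacement equals the area under the velocity-time graph (areas below the axis count negative).
0–6 s: -4 × 6 = -24 cm
6–11 s: 12 × 5 = 60 cm
11–12 s: 11 × 1 = 11 cm
12–17 s: 7 × 5 = 35 cm
Net displacement = 82 cm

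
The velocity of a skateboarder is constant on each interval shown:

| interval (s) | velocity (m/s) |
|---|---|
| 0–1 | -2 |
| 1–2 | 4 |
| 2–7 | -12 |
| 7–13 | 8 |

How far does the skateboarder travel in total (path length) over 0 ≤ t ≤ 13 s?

114 m

Distance (not displacement) is the total path length: add the absolute areas under v-t.
0–1 s: |-2| × 1 = 2 m
1–2 s: |4| × 1 = 4 m
2–7 s: |-12| × 5 = 60 m
7–13 s: |8| × 6 = 48 m
Total distance = 114 m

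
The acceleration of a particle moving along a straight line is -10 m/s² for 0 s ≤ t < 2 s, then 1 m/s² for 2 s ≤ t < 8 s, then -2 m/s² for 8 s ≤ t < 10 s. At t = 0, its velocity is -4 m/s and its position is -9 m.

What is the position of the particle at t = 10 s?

On each constant-a segment, Δv = aΔt and Δx = v₀Δt + ½aΔt²; chain segment to segment.
0–2 s: v starts -4 m/s; Δx = -4·2 + ½·-10·2² = -28 m; v ends -24 m/s.
2–8 s: v starts -24 m/s; Δx = -24·6 + ½·1·6² = -126 m; v ends -18 m/s.
8–10 s: v starts -18 m/s; Δx = -18·2 + ½·-2·2² = -40 m; v ends -22 m/s.
x(10) = -9 + Σ Δx = -203 m.

-203 m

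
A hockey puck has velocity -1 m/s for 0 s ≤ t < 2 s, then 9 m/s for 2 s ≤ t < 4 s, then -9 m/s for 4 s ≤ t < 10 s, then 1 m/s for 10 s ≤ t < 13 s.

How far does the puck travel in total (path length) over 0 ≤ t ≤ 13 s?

Distance (not displacement) is the total path length: add the absolute areas under v-t.
0–2 s: |-1| × 2 = 2 m
2–4 s: |9| × 2 = 18 m
4–10 s: |-9| × 6 = 54 m
10–13 s: |1| × 3 = 3 m
Total distance = 77 m

77 m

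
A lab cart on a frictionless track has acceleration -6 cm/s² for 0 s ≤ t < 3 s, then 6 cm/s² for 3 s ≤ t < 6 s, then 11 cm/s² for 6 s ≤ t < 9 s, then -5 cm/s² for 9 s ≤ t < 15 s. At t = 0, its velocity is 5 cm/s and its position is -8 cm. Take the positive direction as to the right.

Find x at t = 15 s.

170.5 cm

On each constant-a segment, Δv = aΔt and Δx = v₀Δt + ½aΔt²; chain segment to segment.
0–3 s: v starts 5 cm/s; Δx = 5·3 + ½·-6·3² = -12 cm; v ends -13 cm/s.
3–6 s: v starts -13 cm/s; Δx = -13·3 + ½·6·3² = -12 cm; v ends 5 cm/s.
6–9 s: v starts 5 cm/s; Δx = 5·3 + ½·11·3² = 64.5 cm; v ends 38 cm/s.
9–15 s: v starts 38 cm/s; Δx = 38·6 + ½·-5·6² = 138 cm; v ends 8 cm/s.
x(15) = -8 + Σ Δx = 170.5 cm.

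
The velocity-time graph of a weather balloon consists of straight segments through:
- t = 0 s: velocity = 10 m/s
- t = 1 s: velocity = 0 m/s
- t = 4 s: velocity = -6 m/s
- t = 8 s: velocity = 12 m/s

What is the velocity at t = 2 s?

-2 m/s

On 1–4 s the graph is linear from 0 to -6 m/s: v(2) = 0 + (-6 − 0)·(2 − 1)/(4 − 1) = -2 m/s.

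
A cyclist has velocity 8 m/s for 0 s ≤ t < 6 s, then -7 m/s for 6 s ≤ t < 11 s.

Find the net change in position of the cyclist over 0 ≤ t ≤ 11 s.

13 m

Displacement is the signed area under the v-t curve.
0–6 s: 8 × 6 = 48 m
6–11 s: -7 × 5 = -35 m
Net displacement = 13 m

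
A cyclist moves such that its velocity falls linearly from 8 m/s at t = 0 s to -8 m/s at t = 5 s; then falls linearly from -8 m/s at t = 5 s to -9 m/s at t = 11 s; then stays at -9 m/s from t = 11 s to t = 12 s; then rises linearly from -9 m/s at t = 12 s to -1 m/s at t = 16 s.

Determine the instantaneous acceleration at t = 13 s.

2 m/s²

Acceleration is the slope of the v-t graph on 12–16 s: (-1 − -9)/(16 − 12) = 2 m/s².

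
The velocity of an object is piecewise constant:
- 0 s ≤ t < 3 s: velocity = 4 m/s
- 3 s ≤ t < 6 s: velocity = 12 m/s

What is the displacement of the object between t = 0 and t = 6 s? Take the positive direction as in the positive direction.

48 m

Net displacement equals the area under the velocity-time graph (areas below the axis count negative).
0–3 s: 4 × 3 = 12 m
3–6 s: 12 × 3 = 36 m
Net displacement = 48 m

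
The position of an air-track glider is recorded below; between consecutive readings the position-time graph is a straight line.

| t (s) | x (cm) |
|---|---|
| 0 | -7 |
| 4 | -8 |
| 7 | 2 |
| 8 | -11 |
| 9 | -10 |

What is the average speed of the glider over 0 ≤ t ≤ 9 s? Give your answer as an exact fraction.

Average speed = (total path length)/(elapsed time); on a piecewise-linear x-t graph the path length is Σ|Δx|.
0–4 s: |Δx| = |-8 − -7| = 1 cm
4–7 s: |Δx| = |2 − -8| = 10 cm
7–8 s: |Δx| = |-11 − 2| = 13 cm
8–9 s: |Δx| = |-10 − -11| = 1 cm
Total path = 25 cm; average speed = 25/9 = 25/9 cm/s.

25/9 cm/s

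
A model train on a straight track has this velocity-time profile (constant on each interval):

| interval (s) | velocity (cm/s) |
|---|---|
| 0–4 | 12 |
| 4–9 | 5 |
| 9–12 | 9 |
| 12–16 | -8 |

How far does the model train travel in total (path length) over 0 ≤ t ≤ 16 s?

Distance (not displacement) is the total path length: add the absolute areas under v-t.
0–4 s: |12| × 4 = 48 cm
4–9 s: |5| × 5 = 25 cm
9–12 s: |9| × 3 = 27 cm
12–16 s: |-8| × 4 = 32 cm
Total distance = 132 cm

132 cm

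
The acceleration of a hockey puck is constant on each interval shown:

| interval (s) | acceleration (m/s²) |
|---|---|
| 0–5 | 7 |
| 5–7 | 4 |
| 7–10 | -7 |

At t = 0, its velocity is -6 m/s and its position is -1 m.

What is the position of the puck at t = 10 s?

202 m

On each constant-a segment, Δv = aΔt and Δx = v₀Δt + ½aΔt²; chain segment to segment.
0–5 s: v starts -6 m/s; Δx = -6·5 + ½·7·5² = 57.5 m; v ends 29 m/s.
5–7 s: v starts 29 m/s; Δx = 29·2 + ½·4·2² = 66 m; v ends 37 m/s.
7–10 s: v starts 37 m/s; Δx = 37·3 + ½·-7·3² = 79.5 m; v ends 16 m/s.
x(10) = -1 + Σ Δx = 202 m.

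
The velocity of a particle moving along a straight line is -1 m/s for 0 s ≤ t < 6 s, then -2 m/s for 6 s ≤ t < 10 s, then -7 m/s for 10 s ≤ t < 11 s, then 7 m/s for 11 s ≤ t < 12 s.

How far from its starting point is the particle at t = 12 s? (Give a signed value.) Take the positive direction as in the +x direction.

-14 m

Net displacement equals the area under the velocity-time graph (areas below the axis count negative).
0–6 s: -1 × 6 = -6 m
6–10 s: -2 × 4 = -8 m
10–11 s: -7 × 1 = -7 m
11–12 s: 7 × 1 = 7 m
Net displacement = -14 m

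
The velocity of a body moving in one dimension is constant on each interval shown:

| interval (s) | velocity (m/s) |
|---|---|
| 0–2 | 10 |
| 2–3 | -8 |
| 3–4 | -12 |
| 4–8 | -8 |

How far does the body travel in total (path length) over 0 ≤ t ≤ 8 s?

72 m

Total distance travelled is ∫|v| dt — sum the magnitudes of each area piece.
0–2 s: |10| × 2 = 20 m
2–3 s: |-8| × 1 = 8 m
3–4 s: |-12| × 1 = 12 m
4–8 s: |-8| × 4 = 32 m
Total distance = 72 m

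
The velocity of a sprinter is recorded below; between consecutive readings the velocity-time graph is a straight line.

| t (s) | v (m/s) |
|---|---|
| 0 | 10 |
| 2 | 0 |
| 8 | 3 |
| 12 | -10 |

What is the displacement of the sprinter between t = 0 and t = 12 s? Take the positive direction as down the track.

5 m

Net displacement equals the area under the velocity-time graph (areas below the axis count negative).
0–2 s: ½(10 + 0)(2) = 10 m
2–8 s: ½(0 + 3)(6) = 9 m
8–12 s: ½(3 + -10)(4) = -14 m
Net displacement = 5 m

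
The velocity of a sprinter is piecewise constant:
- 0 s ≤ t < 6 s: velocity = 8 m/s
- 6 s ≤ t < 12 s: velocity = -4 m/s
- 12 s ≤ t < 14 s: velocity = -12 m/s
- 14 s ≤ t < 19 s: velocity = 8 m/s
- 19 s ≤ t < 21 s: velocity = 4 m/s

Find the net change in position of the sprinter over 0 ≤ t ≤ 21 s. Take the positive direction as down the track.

Displacement is the signed area under the v-t curve.
0–6 s: 8 × 6 = 48 m
6–12 s: -4 × 6 = -24 m
12–14 s: -12 × 2 = -24 m
14–19 s: 8 × 5 = 40 m
19–21 s: 4 × 2 = 8 m
Net displacement = 48 m

48 m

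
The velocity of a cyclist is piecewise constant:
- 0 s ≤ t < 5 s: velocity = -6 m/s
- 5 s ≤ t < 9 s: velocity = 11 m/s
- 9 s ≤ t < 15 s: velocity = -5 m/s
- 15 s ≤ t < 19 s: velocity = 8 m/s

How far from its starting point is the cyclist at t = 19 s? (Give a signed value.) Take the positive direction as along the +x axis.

Displacement is the signed area under the v-t curve.
0–5 s: -6 × 5 = -30 m
5–9 s: 11 × 4 = 44 m
9–15 s: -5 × 6 = -30 m
15–19 s: 8 × 4 = 32 m
Net displacement = 16 m

16 m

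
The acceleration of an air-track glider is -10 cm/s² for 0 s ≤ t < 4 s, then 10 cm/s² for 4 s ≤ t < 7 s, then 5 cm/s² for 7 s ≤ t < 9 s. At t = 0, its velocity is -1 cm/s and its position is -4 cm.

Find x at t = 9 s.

On each constant-a segment, Δv = aΔt and Δx = v₀Δt + ½aΔt²; chain segment to segment.
0–4 s: v starts -1 cm/s; Δx = -1·4 + ½·-10·4² = -84 cm; v ends -41 cm/s.
4–7 s: v starts -41 cm/s; Δx = -41·3 + ½·10·3² = -78 cm; v ends -11 cm/s.
7–9 s: v starts -11 cm/s; Δx = -11·2 + ½·5·2² = -12 cm; v ends -1 cm/s.
x(9) = -4 + Σ Δx = -178 cm.

-178 cm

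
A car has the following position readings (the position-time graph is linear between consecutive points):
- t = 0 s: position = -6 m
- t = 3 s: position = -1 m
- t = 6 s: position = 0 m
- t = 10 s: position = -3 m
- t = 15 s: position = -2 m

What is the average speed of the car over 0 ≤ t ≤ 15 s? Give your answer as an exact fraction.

2/3 m/s

Average speed = (total path length)/(elapsed time); on a piecewise-linear x-t graph the path length is Σ|Δx|.
0–3 s: |Δx| = |-1 − -6| = 5 m
3–6 s: |Δx| = |0 − -1| = 1 m
6–10 s: |Δx| = |-3 − 0| = 3 m
10–15 s: |Δx| = |-2 − -3| = 1 m
Total path = 10 m; average speed = 10/15 = 2/3 m/s.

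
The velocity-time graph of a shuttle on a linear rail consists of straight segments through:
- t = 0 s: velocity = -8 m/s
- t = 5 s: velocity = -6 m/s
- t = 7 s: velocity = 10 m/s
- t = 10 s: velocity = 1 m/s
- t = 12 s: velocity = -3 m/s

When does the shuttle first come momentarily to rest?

v changes sign on 5–7 s (from -6 to 10); the graph is linear there, so v = 0 at t = 5 + (6)·(7 − 5)/(10 − -6) = 5.75 s.

t = 5.75 s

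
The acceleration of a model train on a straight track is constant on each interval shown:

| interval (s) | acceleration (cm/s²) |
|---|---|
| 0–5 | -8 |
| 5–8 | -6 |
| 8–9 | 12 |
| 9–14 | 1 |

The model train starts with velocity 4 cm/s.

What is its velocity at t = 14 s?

-37 cm/s

Δv equals the area under the a-t graph; then v = v₀ + Δv.
0–5 s: -8 × 5 = -40 cm/s
5–8 s: -6 × 3 = -18 cm/s
8–9 s: 12 × 1 = 12 cm/s
9–14 s: 1 × 5 = 5 cm/s
Δv = -41 cm/s, so v(14) = 4 + (-41) = -37 cm/s.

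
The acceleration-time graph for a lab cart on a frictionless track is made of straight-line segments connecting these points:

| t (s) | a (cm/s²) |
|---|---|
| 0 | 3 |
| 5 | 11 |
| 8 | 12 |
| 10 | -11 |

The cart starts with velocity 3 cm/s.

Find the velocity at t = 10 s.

Δv equals the area under the a-t graph; then v = v₀ + Δv.
0–5 s: ½(3 + 11)(5) = 35 cm/s
5–8 s: ½(11 + 12)(3) = 34.5 cm/s
8–10 s: ½(12 + -11)(2) = 1 cm/s
Δv = 70.5 cm/s, so v(10) = 3 + (70.5) = 73.5 cm/s.

73.5 cm/s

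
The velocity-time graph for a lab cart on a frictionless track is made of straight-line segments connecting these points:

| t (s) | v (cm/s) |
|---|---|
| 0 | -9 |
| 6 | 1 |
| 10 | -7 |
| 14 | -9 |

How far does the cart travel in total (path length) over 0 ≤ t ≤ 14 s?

69.1 cm

Distance (not displacement) is the total path length: add the absolute areas under v-t.
0–6 s: v = 0 at t = 5.4 s; triangle areas 24.3 + 0.3 = 24.6 cm
6–10 s: v = 0 at t = 6.5 s; triangle areas 0.25 + 12.25 = 12.5 cm
10–14 s: |½(-7 + -9)(4)| = 32 cm
Total distance = 69.1 cm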